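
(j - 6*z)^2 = j^2 - 12*j*z + 36*z^2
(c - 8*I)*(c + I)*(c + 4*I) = c^3 - 3*I*c^2 + 36*c + 32*I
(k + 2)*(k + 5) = k^2 + 7*k + 10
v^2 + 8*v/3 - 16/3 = (v - 4/3)*(v + 4)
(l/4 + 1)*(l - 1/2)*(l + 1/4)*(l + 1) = l^4/4 + 19*l^3/16 + 21*l^2/32 - 13*l/32 - 1/8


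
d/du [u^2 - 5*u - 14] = 2*u - 5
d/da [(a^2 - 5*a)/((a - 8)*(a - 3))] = 6*(-a^2 + 8*a - 20)/(a^4 - 22*a^3 + 169*a^2 - 528*a + 576)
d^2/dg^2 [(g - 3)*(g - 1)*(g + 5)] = 6*g + 2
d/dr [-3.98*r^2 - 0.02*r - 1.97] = -7.96*r - 0.02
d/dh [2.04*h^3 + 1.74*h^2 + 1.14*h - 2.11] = 6.12*h^2 + 3.48*h + 1.14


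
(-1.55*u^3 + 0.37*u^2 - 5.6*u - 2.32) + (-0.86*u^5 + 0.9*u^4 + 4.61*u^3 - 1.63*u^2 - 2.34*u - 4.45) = -0.86*u^5 + 0.9*u^4 + 3.06*u^3 - 1.26*u^2 - 7.94*u - 6.77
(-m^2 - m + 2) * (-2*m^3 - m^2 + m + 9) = 2*m^5 + 3*m^4 - 4*m^3 - 12*m^2 - 7*m + 18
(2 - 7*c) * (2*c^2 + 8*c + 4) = -14*c^3 - 52*c^2 - 12*c + 8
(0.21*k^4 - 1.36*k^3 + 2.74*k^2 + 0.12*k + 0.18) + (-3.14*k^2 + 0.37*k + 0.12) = 0.21*k^4 - 1.36*k^3 - 0.4*k^2 + 0.49*k + 0.3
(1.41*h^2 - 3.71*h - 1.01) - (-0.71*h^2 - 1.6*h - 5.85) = 2.12*h^2 - 2.11*h + 4.84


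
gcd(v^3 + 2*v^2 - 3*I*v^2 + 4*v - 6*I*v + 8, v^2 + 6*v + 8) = v + 2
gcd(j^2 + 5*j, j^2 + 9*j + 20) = j + 5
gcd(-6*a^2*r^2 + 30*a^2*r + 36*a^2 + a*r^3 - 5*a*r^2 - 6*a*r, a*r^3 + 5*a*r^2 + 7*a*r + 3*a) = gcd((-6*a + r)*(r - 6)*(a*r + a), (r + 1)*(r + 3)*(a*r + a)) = a*r + a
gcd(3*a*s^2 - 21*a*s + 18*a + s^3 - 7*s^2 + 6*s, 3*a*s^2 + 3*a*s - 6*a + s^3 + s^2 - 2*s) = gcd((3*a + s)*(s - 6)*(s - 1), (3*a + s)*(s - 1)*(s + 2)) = 3*a*s - 3*a + s^2 - s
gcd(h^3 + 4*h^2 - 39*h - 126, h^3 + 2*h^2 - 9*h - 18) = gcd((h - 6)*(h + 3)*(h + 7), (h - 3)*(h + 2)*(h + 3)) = h + 3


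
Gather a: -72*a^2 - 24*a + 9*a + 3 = -72*a^2 - 15*a + 3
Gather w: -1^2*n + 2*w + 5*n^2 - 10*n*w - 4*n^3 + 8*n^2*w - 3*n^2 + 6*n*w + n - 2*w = -4*n^3 + 2*n^2 + w*(8*n^2 - 4*n)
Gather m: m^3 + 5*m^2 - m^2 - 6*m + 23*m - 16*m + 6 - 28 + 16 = m^3 + 4*m^2 + m - 6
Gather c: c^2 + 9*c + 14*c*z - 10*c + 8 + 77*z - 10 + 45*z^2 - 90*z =c^2 + c*(14*z - 1) + 45*z^2 - 13*z - 2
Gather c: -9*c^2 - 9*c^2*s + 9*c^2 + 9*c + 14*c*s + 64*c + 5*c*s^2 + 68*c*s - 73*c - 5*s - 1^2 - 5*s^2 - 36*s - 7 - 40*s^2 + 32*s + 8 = -9*c^2*s + c*(5*s^2 + 82*s) - 45*s^2 - 9*s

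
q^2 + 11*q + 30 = (q + 5)*(q + 6)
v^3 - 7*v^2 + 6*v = v*(v - 6)*(v - 1)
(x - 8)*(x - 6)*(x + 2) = x^3 - 12*x^2 + 20*x + 96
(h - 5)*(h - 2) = h^2 - 7*h + 10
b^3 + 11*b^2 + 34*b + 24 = (b + 1)*(b + 4)*(b + 6)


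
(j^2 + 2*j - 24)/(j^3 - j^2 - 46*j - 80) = (-j^2 - 2*j + 24)/(-j^3 + j^2 + 46*j + 80)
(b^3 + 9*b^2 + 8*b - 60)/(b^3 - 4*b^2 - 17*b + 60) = (b^3 + 9*b^2 + 8*b - 60)/(b^3 - 4*b^2 - 17*b + 60)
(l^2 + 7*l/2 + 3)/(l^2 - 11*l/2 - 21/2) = (l + 2)/(l - 7)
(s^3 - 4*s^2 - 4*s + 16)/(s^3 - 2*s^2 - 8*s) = (s - 2)/s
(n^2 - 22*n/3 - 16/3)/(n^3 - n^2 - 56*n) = (n + 2/3)/(n*(n + 7))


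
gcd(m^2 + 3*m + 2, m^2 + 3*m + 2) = m^2 + 3*m + 2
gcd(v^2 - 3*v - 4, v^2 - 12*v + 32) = v - 4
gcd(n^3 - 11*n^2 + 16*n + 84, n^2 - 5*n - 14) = n^2 - 5*n - 14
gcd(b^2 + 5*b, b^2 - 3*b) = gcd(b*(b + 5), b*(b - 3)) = b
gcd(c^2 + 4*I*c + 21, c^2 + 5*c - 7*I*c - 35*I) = 1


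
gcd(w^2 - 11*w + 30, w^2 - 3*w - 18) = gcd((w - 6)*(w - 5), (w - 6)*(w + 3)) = w - 6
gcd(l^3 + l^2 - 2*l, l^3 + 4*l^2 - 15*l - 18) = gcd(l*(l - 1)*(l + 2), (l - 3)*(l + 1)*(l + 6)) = 1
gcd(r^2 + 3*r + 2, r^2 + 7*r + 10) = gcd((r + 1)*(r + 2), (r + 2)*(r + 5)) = r + 2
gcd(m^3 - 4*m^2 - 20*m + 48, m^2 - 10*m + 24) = m - 6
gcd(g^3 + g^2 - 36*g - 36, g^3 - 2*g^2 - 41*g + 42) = g + 6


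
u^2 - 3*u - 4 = (u - 4)*(u + 1)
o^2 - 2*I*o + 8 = (o - 4*I)*(o + 2*I)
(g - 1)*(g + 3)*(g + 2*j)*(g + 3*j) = g^4 + 5*g^3*j + 2*g^3 + 6*g^2*j^2 + 10*g^2*j - 3*g^2 + 12*g*j^2 - 15*g*j - 18*j^2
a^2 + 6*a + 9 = (a + 3)^2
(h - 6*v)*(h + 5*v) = h^2 - h*v - 30*v^2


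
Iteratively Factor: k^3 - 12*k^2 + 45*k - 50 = (k - 5)*(k^2 - 7*k + 10) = (k - 5)^2*(k - 2)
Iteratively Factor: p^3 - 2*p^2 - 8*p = (p - 4)*(p^2 + 2*p) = p*(p - 4)*(p + 2)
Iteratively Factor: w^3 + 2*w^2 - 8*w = (w - 2)*(w^2 + 4*w) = w*(w - 2)*(w + 4)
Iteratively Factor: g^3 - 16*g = (g)*(g^2 - 16) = g*(g - 4)*(g + 4)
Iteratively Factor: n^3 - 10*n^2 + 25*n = (n - 5)*(n^2 - 5*n) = (n - 5)^2*(n)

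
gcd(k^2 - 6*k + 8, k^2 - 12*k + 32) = k - 4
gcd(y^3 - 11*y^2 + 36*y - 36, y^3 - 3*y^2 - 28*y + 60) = y^2 - 8*y + 12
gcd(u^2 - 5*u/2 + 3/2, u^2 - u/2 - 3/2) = u - 3/2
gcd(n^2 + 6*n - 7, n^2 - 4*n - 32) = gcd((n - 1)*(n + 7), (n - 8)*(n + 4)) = 1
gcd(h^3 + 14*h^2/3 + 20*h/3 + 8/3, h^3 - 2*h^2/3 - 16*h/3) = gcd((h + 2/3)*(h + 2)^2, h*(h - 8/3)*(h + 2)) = h + 2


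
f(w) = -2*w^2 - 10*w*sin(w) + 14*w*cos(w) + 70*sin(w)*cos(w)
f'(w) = -14*w*sin(w) - 10*w*cos(w) - 4*w - 70*sin(w)^2 - 10*sin(w) + 70*cos(w)^2 + 14*cos(w)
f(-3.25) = 20.10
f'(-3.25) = 38.98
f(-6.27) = -164.65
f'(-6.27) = 172.77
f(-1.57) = -20.70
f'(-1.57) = -75.68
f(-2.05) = 15.28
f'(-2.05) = -64.54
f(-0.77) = -49.27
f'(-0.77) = 20.27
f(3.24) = -56.11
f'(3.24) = 79.44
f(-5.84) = -89.91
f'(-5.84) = 163.79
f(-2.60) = 35.19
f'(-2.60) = -4.69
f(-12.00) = -333.68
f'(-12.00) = 275.55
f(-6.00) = -117.11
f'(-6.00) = 174.80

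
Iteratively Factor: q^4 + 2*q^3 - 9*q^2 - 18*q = (q - 3)*(q^3 + 5*q^2 + 6*q) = q*(q - 3)*(q^2 + 5*q + 6) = q*(q - 3)*(q + 3)*(q + 2)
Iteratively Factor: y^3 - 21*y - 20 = (y + 4)*(y^2 - 4*y - 5) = (y + 1)*(y + 4)*(y - 5)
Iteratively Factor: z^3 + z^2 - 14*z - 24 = (z + 2)*(z^2 - z - 12) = (z + 2)*(z + 3)*(z - 4)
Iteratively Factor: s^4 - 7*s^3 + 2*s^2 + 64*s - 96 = (s - 4)*(s^3 - 3*s^2 - 10*s + 24) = (s - 4)^2*(s^2 + s - 6) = (s - 4)^2*(s + 3)*(s - 2)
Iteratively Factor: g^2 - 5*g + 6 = (g - 3)*(g - 2)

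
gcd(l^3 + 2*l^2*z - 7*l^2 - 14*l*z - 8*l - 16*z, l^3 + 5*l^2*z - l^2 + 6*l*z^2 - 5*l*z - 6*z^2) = l + 2*z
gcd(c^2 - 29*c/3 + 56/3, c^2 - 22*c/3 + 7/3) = c - 7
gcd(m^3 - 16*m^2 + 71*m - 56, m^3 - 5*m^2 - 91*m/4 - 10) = m - 8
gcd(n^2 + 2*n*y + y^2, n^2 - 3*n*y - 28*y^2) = 1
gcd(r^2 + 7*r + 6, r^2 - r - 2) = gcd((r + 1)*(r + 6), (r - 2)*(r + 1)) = r + 1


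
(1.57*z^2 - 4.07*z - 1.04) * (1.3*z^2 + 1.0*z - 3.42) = 2.041*z^4 - 3.721*z^3 - 10.7914*z^2 + 12.8794*z + 3.5568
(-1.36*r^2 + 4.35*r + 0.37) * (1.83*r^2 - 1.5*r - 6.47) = -2.4888*r^4 + 10.0005*r^3 + 2.9513*r^2 - 28.6995*r - 2.3939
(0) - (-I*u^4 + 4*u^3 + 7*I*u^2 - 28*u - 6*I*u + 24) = I*u^4 - 4*u^3 - 7*I*u^2 + 28*u + 6*I*u - 24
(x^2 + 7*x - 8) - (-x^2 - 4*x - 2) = 2*x^2 + 11*x - 6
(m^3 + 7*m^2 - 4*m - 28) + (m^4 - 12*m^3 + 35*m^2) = m^4 - 11*m^3 + 42*m^2 - 4*m - 28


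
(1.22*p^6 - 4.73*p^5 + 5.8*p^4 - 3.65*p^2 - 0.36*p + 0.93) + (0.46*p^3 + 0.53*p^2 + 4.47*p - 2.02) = 1.22*p^6 - 4.73*p^5 + 5.8*p^4 + 0.46*p^3 - 3.12*p^2 + 4.11*p - 1.09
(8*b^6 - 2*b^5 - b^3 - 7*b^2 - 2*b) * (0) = 0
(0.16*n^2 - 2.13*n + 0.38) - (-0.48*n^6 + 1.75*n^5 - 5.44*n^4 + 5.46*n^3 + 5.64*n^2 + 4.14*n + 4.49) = 0.48*n^6 - 1.75*n^5 + 5.44*n^4 - 5.46*n^3 - 5.48*n^2 - 6.27*n - 4.11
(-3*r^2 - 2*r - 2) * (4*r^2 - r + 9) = -12*r^4 - 5*r^3 - 33*r^2 - 16*r - 18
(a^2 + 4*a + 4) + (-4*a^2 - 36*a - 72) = -3*a^2 - 32*a - 68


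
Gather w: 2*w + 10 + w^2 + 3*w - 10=w^2 + 5*w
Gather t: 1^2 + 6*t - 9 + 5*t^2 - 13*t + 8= 5*t^2 - 7*t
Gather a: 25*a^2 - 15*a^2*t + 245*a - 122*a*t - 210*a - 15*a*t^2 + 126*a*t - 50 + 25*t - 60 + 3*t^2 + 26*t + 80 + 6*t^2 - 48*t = a^2*(25 - 15*t) + a*(-15*t^2 + 4*t + 35) + 9*t^2 + 3*t - 30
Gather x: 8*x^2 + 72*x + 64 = 8*x^2 + 72*x + 64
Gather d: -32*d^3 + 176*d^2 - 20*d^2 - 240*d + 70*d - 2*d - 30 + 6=-32*d^3 + 156*d^2 - 172*d - 24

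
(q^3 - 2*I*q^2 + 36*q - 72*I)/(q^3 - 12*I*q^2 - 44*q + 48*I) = (q + 6*I)/(q - 4*I)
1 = 1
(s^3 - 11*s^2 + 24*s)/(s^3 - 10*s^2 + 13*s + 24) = s/(s + 1)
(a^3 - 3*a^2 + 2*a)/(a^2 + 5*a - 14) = a*(a - 1)/(a + 7)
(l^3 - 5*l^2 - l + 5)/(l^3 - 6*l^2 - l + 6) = (l - 5)/(l - 6)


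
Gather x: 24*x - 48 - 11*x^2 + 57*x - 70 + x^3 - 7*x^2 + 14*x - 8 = x^3 - 18*x^2 + 95*x - 126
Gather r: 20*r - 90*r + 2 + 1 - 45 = -70*r - 42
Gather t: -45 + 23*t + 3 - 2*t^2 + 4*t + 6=-2*t^2 + 27*t - 36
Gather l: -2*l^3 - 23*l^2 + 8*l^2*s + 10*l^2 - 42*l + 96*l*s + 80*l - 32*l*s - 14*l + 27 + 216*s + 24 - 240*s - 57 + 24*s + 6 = -2*l^3 + l^2*(8*s - 13) + l*(64*s + 24)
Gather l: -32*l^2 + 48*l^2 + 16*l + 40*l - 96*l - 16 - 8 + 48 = 16*l^2 - 40*l + 24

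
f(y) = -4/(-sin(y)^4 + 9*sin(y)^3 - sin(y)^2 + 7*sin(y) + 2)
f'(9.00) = -1.35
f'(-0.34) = 65.07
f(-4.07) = -0.36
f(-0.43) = 2.25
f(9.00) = -0.75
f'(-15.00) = -2.00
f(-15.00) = 0.71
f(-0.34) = 5.05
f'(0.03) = 5.70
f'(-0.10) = 18.09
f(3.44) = 10.51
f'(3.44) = -264.55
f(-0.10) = -3.12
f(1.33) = -0.26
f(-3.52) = -0.82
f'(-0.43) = 14.80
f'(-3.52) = -1.52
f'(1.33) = 0.11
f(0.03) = -1.81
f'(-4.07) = -0.40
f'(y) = -4*(4*sin(y)^3*cos(y) - 27*sin(y)^2*cos(y) + 2*sin(y)*cos(y) - 7*cos(y))/(-sin(y)^4 + 9*sin(y)^3 - sin(y)^2 + 7*sin(y) + 2)^2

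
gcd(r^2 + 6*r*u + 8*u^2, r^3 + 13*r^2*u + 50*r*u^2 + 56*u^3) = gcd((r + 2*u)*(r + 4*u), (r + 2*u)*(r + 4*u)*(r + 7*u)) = r^2 + 6*r*u + 8*u^2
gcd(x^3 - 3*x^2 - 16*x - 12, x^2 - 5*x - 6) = x^2 - 5*x - 6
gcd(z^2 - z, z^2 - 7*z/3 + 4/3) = z - 1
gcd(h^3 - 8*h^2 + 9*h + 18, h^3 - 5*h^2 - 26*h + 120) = h - 6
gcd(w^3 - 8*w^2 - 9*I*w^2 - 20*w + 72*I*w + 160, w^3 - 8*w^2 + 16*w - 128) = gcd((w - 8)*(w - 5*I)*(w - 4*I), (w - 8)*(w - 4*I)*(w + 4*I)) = w^2 + w*(-8 - 4*I) + 32*I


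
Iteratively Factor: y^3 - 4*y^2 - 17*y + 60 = (y - 5)*(y^2 + y - 12) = (y - 5)*(y + 4)*(y - 3)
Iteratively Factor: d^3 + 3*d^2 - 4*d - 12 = (d + 2)*(d^2 + d - 6) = (d + 2)*(d + 3)*(d - 2)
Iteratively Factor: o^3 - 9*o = (o)*(o^2 - 9) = o*(o - 3)*(o + 3)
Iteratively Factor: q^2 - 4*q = (q)*(q - 4)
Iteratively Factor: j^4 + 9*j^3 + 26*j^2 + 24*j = (j)*(j^3 + 9*j^2 + 26*j + 24) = j*(j + 4)*(j^2 + 5*j + 6) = j*(j + 3)*(j + 4)*(j + 2)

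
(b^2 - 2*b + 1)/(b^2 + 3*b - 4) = (b - 1)/(b + 4)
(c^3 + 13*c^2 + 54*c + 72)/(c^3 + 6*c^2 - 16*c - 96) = (c + 3)/(c - 4)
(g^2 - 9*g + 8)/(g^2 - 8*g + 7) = (g - 8)/(g - 7)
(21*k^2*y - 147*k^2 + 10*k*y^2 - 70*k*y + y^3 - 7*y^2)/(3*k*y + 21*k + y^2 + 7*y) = (7*k*y - 49*k + y^2 - 7*y)/(y + 7)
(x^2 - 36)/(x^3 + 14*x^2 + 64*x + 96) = (x - 6)/(x^2 + 8*x + 16)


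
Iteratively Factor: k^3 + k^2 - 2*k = (k)*(k^2 + k - 2) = k*(k - 1)*(k + 2)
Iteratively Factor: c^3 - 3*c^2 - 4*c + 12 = (c + 2)*(c^2 - 5*c + 6) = (c - 3)*(c + 2)*(c - 2)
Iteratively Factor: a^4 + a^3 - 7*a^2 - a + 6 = (a - 1)*(a^3 + 2*a^2 - 5*a - 6) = (a - 1)*(a + 1)*(a^2 + a - 6) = (a - 2)*(a - 1)*(a + 1)*(a + 3)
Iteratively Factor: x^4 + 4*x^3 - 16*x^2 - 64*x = (x)*(x^3 + 4*x^2 - 16*x - 64) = x*(x - 4)*(x^2 + 8*x + 16) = x*(x - 4)*(x + 4)*(x + 4)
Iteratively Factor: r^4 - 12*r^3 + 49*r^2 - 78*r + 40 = (r - 1)*(r^3 - 11*r^2 + 38*r - 40) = (r - 5)*(r - 1)*(r^2 - 6*r + 8) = (r - 5)*(r - 2)*(r - 1)*(r - 4)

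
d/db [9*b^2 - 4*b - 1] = 18*b - 4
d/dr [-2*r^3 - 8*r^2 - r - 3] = -6*r^2 - 16*r - 1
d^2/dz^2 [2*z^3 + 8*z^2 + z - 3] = 12*z + 16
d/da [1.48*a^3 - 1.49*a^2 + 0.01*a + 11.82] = 4.44*a^2 - 2.98*a + 0.01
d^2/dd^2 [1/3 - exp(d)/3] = -exp(d)/3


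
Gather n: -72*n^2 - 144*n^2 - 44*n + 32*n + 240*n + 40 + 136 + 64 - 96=-216*n^2 + 228*n + 144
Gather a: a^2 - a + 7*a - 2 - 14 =a^2 + 6*a - 16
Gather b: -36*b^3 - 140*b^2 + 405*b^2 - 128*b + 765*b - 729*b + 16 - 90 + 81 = -36*b^3 + 265*b^2 - 92*b + 7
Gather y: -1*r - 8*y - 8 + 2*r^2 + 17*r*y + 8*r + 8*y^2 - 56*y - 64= 2*r^2 + 7*r + 8*y^2 + y*(17*r - 64) - 72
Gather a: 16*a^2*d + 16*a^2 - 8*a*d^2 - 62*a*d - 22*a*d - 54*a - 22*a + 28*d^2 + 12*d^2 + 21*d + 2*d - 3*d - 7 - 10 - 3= a^2*(16*d + 16) + a*(-8*d^2 - 84*d - 76) + 40*d^2 + 20*d - 20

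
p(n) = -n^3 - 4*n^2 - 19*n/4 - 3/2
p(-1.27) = 0.13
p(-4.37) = 26.32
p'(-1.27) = 0.57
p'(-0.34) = -2.38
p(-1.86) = -0.07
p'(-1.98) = -0.67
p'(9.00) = -319.75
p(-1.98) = -0.01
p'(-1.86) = -0.25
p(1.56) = -22.44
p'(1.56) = -24.53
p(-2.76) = 2.16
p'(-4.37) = -27.08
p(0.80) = -8.37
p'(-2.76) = -5.52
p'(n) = -3*n^2 - 8*n - 19/4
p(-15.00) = 2544.75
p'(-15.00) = -559.75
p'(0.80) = -13.07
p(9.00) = -1097.25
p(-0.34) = -0.31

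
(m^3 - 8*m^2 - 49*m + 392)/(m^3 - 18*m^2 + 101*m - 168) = (m + 7)/(m - 3)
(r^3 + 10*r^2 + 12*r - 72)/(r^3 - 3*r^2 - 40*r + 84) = (r + 6)/(r - 7)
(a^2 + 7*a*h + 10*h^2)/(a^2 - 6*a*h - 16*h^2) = (a + 5*h)/(a - 8*h)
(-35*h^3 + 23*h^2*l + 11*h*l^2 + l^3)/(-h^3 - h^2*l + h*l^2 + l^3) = (35*h^2 + 12*h*l + l^2)/(h^2 + 2*h*l + l^2)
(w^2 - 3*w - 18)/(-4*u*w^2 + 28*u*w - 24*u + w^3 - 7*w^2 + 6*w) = (-w - 3)/(4*u*w - 4*u - w^2 + w)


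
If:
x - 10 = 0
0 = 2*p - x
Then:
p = 5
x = 10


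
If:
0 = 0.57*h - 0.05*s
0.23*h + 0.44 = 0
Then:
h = -1.91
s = -21.81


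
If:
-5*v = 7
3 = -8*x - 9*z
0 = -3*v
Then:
No Solution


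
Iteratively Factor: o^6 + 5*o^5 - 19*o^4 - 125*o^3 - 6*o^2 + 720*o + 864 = (o + 2)*(o^5 + 3*o^4 - 25*o^3 - 75*o^2 + 144*o + 432) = (o + 2)*(o + 3)*(o^4 - 25*o^2 + 144) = (o - 3)*(o + 2)*(o + 3)*(o^3 + 3*o^2 - 16*o - 48) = (o - 3)*(o + 2)*(o + 3)^2*(o^2 - 16) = (o - 3)*(o + 2)*(o + 3)^2*(o + 4)*(o - 4)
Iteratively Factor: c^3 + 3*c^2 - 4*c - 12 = (c + 2)*(c^2 + c - 6) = (c - 2)*(c + 2)*(c + 3)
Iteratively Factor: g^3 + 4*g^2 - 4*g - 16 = (g + 4)*(g^2 - 4) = (g + 2)*(g + 4)*(g - 2)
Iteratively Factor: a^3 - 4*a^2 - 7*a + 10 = (a - 1)*(a^2 - 3*a - 10) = (a - 1)*(a + 2)*(a - 5)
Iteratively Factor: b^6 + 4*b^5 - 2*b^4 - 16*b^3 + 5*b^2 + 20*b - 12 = (b - 1)*(b^5 + 5*b^4 + 3*b^3 - 13*b^2 - 8*b + 12) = (b - 1)*(b + 2)*(b^4 + 3*b^3 - 3*b^2 - 7*b + 6) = (b - 1)^2*(b + 2)*(b^3 + 4*b^2 + b - 6) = (b - 1)^2*(b + 2)*(b + 3)*(b^2 + b - 2) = (b - 1)^3*(b + 2)*(b + 3)*(b + 2)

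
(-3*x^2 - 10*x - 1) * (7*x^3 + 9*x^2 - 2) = -21*x^5 - 97*x^4 - 97*x^3 - 3*x^2 + 20*x + 2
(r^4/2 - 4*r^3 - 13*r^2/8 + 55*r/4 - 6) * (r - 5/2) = r^5/2 - 21*r^4/4 + 67*r^3/8 + 285*r^2/16 - 323*r/8 + 15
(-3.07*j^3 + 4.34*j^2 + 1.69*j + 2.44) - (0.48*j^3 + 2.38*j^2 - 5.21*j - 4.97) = -3.55*j^3 + 1.96*j^2 + 6.9*j + 7.41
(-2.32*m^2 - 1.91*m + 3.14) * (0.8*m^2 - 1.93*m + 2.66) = -1.856*m^4 + 2.9496*m^3 + 0.0271000000000003*m^2 - 11.1408*m + 8.3524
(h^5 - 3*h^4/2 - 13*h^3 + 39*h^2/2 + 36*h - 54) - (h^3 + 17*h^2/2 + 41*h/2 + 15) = h^5 - 3*h^4/2 - 14*h^3 + 11*h^2 + 31*h/2 - 69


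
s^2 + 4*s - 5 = (s - 1)*(s + 5)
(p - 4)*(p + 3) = p^2 - p - 12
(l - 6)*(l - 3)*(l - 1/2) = l^3 - 19*l^2/2 + 45*l/2 - 9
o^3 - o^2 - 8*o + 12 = (o - 2)^2*(o + 3)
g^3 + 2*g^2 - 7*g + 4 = (g - 1)^2*(g + 4)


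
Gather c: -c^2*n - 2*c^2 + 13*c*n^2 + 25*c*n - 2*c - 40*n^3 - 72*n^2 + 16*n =c^2*(-n - 2) + c*(13*n^2 + 25*n - 2) - 40*n^3 - 72*n^2 + 16*n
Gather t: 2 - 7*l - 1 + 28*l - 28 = 21*l - 27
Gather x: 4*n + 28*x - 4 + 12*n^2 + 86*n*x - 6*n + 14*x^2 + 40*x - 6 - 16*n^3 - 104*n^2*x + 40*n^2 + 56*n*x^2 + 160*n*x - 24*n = -16*n^3 + 52*n^2 - 26*n + x^2*(56*n + 14) + x*(-104*n^2 + 246*n + 68) - 10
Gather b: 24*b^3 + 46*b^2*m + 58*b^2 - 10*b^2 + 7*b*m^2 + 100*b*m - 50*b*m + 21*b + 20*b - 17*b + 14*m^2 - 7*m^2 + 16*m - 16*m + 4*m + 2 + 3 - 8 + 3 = 24*b^3 + b^2*(46*m + 48) + b*(7*m^2 + 50*m + 24) + 7*m^2 + 4*m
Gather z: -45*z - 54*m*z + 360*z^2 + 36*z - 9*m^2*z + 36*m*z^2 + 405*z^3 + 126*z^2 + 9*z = 405*z^3 + z^2*(36*m + 486) + z*(-9*m^2 - 54*m)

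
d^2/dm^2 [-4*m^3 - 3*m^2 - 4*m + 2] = -24*m - 6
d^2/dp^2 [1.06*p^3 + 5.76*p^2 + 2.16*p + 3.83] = 6.36*p + 11.52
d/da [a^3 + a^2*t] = a*(3*a + 2*t)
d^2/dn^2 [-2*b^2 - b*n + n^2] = 2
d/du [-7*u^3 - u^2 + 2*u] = -21*u^2 - 2*u + 2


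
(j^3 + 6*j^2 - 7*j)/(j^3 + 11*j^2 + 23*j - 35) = j/(j + 5)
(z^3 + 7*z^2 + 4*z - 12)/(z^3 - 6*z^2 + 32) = (z^2 + 5*z - 6)/(z^2 - 8*z + 16)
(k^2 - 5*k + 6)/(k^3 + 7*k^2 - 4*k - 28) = (k - 3)/(k^2 + 9*k + 14)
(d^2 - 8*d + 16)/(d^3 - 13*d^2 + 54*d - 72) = (d - 4)/(d^2 - 9*d + 18)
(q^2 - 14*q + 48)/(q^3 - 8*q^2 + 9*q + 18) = (q - 8)/(q^2 - 2*q - 3)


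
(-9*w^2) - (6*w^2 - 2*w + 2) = -15*w^2 + 2*w - 2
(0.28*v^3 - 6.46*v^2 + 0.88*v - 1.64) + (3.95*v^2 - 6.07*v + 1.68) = 0.28*v^3 - 2.51*v^2 - 5.19*v + 0.04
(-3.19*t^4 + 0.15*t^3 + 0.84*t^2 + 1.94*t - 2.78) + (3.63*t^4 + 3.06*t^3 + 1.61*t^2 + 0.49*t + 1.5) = 0.44*t^4 + 3.21*t^3 + 2.45*t^2 + 2.43*t - 1.28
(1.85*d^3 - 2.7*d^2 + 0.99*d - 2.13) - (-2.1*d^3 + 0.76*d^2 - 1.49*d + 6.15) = 3.95*d^3 - 3.46*d^2 + 2.48*d - 8.28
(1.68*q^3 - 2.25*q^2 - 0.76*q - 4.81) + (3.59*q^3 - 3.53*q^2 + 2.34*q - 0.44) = 5.27*q^3 - 5.78*q^2 + 1.58*q - 5.25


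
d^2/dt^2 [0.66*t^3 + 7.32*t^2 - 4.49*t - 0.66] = 3.96*t + 14.64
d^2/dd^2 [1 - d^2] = -2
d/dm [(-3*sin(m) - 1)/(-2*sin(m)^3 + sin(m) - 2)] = (-12*sin(m)^3 - 6*sin(m)^2 + 7)*cos(m)/(2*sin(m)^3 - sin(m) + 2)^2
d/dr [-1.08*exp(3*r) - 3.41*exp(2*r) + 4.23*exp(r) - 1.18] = (-3.24*exp(2*r) - 6.82*exp(r) + 4.23)*exp(r)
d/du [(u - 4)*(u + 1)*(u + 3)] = 3*u^2 - 13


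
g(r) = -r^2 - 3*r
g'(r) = -2*r - 3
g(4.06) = -28.66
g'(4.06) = -11.12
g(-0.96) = 1.96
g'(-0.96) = -1.08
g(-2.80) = 0.56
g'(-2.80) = 2.60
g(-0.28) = 0.76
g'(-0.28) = -2.44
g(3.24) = -20.22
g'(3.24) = -9.48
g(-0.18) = 0.51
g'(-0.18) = -2.64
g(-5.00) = -10.00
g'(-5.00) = 7.00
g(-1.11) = 2.10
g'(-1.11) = -0.78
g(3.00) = -18.00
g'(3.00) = -9.00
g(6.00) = -54.00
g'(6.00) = -15.00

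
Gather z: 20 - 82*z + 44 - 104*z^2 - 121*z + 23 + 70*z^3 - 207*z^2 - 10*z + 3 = 70*z^3 - 311*z^2 - 213*z + 90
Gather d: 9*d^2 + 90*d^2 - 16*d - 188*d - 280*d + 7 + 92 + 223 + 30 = 99*d^2 - 484*d + 352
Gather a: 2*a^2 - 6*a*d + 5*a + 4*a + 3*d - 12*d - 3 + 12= 2*a^2 + a*(9 - 6*d) - 9*d + 9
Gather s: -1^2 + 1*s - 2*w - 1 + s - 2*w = 2*s - 4*w - 2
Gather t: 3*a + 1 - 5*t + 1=3*a - 5*t + 2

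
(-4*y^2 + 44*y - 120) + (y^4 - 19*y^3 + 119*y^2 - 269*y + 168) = y^4 - 19*y^3 + 115*y^2 - 225*y + 48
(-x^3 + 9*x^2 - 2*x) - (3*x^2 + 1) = -x^3 + 6*x^2 - 2*x - 1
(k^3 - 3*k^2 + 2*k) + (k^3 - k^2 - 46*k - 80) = 2*k^3 - 4*k^2 - 44*k - 80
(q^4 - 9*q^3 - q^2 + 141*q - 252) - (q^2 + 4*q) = q^4 - 9*q^3 - 2*q^2 + 137*q - 252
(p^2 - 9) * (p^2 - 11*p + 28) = p^4 - 11*p^3 + 19*p^2 + 99*p - 252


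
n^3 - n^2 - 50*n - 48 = (n - 8)*(n + 1)*(n + 6)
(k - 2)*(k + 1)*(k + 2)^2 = k^4 + 3*k^3 - 2*k^2 - 12*k - 8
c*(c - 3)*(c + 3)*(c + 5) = c^4 + 5*c^3 - 9*c^2 - 45*c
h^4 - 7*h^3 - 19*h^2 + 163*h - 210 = (h - 7)*(h - 3)*(h - 2)*(h + 5)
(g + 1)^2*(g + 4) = g^3 + 6*g^2 + 9*g + 4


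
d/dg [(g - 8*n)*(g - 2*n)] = 2*g - 10*n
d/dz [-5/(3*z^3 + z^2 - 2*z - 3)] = 5*(9*z^2 + 2*z - 2)/(3*z^3 + z^2 - 2*z - 3)^2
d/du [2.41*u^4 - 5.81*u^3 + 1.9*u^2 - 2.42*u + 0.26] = 9.64*u^3 - 17.43*u^2 + 3.8*u - 2.42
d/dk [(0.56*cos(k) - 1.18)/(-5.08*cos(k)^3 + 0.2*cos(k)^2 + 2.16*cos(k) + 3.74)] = (-5.6896*cos(k)^3 + 18.0952*cos(k)^2 - 0.472*cos(k) - 4.6432)*sin(k)/(25.8064*cos(k)^6 - 2.032*cos(k)^5 - 21.9056*cos(k)^4 - 37.1344*cos(k)^3 + 6.1616*cos(k)^2 + 16.1568*cos(k) + 13.9876)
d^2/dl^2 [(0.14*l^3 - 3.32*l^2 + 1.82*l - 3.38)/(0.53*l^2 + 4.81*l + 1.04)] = (8.88178419700125e-16*l^4 + 24.2736*l^3 + 9.48526800000002*l^2 - 56.810364*l - 178.064484)/(0.148877*l^6 + 4.053387*l^5 + 37.662807*l^4 + 127.192273*l^3 + 73.904376*l^2 + 15.607488*l + 1.124864)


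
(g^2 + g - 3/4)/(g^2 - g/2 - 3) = (g - 1/2)/(g - 2)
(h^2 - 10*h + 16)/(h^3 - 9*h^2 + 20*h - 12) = (h - 8)/(h^2 - 7*h + 6)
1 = 1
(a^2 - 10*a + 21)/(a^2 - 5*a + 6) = (a - 7)/(a - 2)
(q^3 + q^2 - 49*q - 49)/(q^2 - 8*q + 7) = (q^2 + 8*q + 7)/(q - 1)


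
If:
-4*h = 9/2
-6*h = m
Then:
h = -9/8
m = 27/4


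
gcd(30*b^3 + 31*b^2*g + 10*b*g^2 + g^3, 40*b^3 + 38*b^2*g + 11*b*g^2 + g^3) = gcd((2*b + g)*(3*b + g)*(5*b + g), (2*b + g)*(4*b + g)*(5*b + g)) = 10*b^2 + 7*b*g + g^2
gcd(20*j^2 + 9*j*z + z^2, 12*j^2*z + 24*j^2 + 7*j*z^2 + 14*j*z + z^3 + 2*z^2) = 4*j + z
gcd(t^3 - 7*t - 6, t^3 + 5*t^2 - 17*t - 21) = t^2 - 2*t - 3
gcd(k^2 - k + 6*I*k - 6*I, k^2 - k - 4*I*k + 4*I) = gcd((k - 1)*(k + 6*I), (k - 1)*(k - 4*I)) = k - 1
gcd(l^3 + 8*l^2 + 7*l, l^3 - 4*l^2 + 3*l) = l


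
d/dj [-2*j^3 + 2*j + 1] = 2 - 6*j^2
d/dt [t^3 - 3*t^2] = 3*t*(t - 2)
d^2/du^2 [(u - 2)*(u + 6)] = 2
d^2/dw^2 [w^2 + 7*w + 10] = 2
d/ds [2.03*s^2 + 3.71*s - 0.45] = 4.06*s + 3.71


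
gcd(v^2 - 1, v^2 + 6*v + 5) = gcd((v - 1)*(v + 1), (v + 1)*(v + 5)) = v + 1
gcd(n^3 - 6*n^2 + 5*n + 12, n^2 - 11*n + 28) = n - 4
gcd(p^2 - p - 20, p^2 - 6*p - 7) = 1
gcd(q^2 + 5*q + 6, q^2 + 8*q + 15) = q + 3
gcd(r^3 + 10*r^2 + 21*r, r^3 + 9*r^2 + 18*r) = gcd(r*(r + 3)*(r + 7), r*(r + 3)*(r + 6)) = r^2 + 3*r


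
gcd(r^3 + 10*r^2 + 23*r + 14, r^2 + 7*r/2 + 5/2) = r + 1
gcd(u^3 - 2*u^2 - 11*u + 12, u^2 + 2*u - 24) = u - 4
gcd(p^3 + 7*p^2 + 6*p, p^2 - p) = p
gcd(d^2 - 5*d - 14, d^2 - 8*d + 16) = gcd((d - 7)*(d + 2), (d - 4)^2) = 1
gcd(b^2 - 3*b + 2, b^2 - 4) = b - 2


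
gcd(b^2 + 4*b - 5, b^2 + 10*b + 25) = b + 5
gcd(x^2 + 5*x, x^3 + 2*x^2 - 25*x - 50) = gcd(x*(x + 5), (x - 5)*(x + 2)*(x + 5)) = x + 5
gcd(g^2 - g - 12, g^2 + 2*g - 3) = g + 3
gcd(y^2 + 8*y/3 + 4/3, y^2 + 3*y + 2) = y + 2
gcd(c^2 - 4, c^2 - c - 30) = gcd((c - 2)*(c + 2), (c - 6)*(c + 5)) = 1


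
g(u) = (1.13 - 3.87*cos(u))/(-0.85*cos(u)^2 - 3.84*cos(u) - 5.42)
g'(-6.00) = -0.07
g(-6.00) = 0.26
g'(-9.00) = 1.24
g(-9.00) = -1.77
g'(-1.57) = 0.86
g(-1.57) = -0.21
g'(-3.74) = -1.51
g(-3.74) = -1.53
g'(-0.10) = 0.02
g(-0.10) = 0.27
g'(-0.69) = 0.20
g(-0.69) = 0.21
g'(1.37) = -0.65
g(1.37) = -0.06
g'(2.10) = -1.48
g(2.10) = -0.83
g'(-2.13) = 1.51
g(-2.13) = -0.88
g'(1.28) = -0.56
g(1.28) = -0.00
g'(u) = (1.13 - 3.87*cos(u))*(-1.7*sin(u)*cos(u) - 3.84*sin(u))/(-0.85*cos(u)^2 - 3.84*cos(u) - 5.42)^2 + 3.87*sin(u)/(-0.85*cos(u)^2 - 3.84*cos(u) - 5.42) = (3.2895*cos(u)^2 - 1.921*cos(u) - 25.3146)*sin(u)/(0.7225*cos(u)^4 + 6.528*cos(u)^3 + 23.9596*cos(u)^2 + 41.6256*cos(u) + 29.3764)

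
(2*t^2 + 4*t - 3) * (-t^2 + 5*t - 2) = -2*t^4 + 6*t^3 + 19*t^2 - 23*t + 6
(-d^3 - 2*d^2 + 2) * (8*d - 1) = -8*d^4 - 15*d^3 + 2*d^2 + 16*d - 2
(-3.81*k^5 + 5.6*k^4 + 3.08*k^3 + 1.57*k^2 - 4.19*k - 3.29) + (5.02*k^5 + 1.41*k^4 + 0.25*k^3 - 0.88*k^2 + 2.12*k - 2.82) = 1.21*k^5 + 7.01*k^4 + 3.33*k^3 + 0.69*k^2 - 2.07*k - 6.11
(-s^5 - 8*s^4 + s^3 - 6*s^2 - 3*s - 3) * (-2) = 2*s^5 + 16*s^4 - 2*s^3 + 12*s^2 + 6*s + 6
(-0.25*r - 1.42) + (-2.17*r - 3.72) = -2.42*r - 5.14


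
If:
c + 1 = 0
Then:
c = -1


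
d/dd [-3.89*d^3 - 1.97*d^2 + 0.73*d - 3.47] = -11.67*d^2 - 3.94*d + 0.73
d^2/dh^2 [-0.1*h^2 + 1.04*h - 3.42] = -0.200000000000000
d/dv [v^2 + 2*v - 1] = 2*v + 2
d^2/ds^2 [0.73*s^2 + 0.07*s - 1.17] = 1.46000000000000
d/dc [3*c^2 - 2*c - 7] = 6*c - 2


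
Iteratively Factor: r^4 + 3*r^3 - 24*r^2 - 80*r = (r + 4)*(r^3 - r^2 - 20*r) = (r + 4)^2*(r^2 - 5*r) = r*(r + 4)^2*(r - 5)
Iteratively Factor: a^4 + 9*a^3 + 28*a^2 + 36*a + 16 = (a + 2)*(a^3 + 7*a^2 + 14*a + 8) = (a + 1)*(a + 2)*(a^2 + 6*a + 8) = (a + 1)*(a + 2)^2*(a + 4)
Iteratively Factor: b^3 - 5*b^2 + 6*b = (b - 3)*(b^2 - 2*b) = (b - 3)*(b - 2)*(b)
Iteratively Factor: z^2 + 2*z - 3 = (z - 1)*(z + 3)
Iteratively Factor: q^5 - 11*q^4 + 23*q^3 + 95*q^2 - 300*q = (q + 3)*(q^4 - 14*q^3 + 65*q^2 - 100*q) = (q - 4)*(q + 3)*(q^3 - 10*q^2 + 25*q) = q*(q - 4)*(q + 3)*(q^2 - 10*q + 25) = q*(q - 5)*(q - 4)*(q + 3)*(q - 5)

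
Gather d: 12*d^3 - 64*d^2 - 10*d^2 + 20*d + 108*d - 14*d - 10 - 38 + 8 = 12*d^3 - 74*d^2 + 114*d - 40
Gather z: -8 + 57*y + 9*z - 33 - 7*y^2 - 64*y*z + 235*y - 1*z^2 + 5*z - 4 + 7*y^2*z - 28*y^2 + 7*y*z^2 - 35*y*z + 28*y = -35*y^2 + 320*y + z^2*(7*y - 1) + z*(7*y^2 - 99*y + 14) - 45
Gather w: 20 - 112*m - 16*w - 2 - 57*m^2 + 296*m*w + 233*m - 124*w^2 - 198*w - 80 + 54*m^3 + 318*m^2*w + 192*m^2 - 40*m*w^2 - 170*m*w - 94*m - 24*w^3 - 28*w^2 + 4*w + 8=54*m^3 + 135*m^2 + 27*m - 24*w^3 + w^2*(-40*m - 152) + w*(318*m^2 + 126*m - 210) - 54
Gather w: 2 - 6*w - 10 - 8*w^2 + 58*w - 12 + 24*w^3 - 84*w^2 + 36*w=24*w^3 - 92*w^2 + 88*w - 20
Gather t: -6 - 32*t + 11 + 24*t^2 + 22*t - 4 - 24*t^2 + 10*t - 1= 0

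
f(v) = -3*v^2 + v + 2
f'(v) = 1 - 6*v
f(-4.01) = -50.25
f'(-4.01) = 25.06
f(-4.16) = -54.08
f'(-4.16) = 25.96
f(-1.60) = -7.28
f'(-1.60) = 10.60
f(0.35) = 1.98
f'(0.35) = -1.10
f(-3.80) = -45.12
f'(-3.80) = 23.80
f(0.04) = 2.04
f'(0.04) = 0.76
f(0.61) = 1.49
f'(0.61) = -2.66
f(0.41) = 1.91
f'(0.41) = -1.46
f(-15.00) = -688.00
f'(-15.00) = 91.00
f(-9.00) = -250.00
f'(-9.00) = 55.00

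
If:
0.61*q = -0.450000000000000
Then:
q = -0.74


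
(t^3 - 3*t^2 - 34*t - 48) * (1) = t^3 - 3*t^2 - 34*t - 48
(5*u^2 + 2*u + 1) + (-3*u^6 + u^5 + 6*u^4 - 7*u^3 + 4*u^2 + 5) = -3*u^6 + u^5 + 6*u^4 - 7*u^3 + 9*u^2 + 2*u + 6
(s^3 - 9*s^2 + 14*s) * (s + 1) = s^4 - 8*s^3 + 5*s^2 + 14*s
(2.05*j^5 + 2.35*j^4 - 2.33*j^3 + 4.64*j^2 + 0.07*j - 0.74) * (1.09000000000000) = 2.2345*j^5 + 2.5615*j^4 - 2.5397*j^3 + 5.0576*j^2 + 0.0763*j - 0.8066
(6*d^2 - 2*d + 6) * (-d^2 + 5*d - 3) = -6*d^4 + 32*d^3 - 34*d^2 + 36*d - 18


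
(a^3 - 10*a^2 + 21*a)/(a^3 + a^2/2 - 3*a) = 2*(a^2 - 10*a + 21)/(2*a^2 + a - 6)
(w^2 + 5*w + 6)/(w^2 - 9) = (w + 2)/(w - 3)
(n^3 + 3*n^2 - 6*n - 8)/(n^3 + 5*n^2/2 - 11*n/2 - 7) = 2*(n + 4)/(2*n + 7)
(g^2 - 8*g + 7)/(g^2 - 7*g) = (g - 1)/g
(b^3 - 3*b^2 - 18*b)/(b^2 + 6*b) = (b^2 - 3*b - 18)/(b + 6)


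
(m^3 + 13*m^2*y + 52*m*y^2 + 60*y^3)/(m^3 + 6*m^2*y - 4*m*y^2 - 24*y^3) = (-m - 5*y)/(-m + 2*y)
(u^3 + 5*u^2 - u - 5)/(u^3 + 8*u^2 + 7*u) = (u^2 + 4*u - 5)/(u*(u + 7))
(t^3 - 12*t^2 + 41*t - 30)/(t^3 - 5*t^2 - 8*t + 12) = (t - 5)/(t + 2)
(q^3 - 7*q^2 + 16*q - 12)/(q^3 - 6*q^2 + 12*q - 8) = (q - 3)/(q - 2)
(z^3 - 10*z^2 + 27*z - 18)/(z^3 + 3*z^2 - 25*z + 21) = (z - 6)/(z + 7)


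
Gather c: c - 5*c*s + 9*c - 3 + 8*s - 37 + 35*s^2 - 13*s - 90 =c*(10 - 5*s) + 35*s^2 - 5*s - 130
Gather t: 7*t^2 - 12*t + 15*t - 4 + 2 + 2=7*t^2 + 3*t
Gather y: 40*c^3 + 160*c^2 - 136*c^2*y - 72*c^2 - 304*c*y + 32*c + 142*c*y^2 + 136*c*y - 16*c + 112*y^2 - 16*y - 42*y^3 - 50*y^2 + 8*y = 40*c^3 + 88*c^2 + 16*c - 42*y^3 + y^2*(142*c + 62) + y*(-136*c^2 - 168*c - 8)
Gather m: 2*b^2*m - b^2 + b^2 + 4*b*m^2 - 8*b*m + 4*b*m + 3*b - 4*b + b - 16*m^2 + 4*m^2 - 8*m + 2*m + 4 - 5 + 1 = m^2*(4*b - 12) + m*(2*b^2 - 4*b - 6)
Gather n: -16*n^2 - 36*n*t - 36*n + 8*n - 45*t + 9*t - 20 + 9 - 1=-16*n^2 + n*(-36*t - 28) - 36*t - 12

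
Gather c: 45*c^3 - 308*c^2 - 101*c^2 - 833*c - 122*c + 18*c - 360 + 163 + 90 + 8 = 45*c^3 - 409*c^2 - 937*c - 99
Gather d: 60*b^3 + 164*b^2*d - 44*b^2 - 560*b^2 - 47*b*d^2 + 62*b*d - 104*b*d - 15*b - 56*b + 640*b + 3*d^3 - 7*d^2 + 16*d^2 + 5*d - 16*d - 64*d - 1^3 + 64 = 60*b^3 - 604*b^2 + 569*b + 3*d^3 + d^2*(9 - 47*b) + d*(164*b^2 - 42*b - 75) + 63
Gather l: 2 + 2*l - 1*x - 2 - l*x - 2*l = -l*x - x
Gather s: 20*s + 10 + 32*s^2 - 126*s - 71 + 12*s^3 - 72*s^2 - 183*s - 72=12*s^3 - 40*s^2 - 289*s - 133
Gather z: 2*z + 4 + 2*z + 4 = 4*z + 8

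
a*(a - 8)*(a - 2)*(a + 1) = a^4 - 9*a^3 + 6*a^2 + 16*a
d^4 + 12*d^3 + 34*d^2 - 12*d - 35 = (d - 1)*(d + 1)*(d + 5)*(d + 7)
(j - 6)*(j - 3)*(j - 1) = j^3 - 10*j^2 + 27*j - 18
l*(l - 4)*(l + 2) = l^3 - 2*l^2 - 8*l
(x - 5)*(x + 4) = x^2 - x - 20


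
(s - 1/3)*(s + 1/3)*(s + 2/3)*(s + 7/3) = s^4 + 3*s^3 + 13*s^2/9 - s/3 - 14/81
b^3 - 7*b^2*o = b^2*(b - 7*o)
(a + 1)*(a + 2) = a^2 + 3*a + 2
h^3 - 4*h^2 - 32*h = h*(h - 8)*(h + 4)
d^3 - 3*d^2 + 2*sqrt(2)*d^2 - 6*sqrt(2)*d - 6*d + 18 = (d - 3)*(d - sqrt(2))*(d + 3*sqrt(2))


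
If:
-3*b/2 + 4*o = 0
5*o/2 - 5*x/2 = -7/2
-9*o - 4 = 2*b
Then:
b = -32/43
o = -12/43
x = 241/215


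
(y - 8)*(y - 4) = y^2 - 12*y + 32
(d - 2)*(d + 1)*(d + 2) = d^3 + d^2 - 4*d - 4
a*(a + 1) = a^2 + a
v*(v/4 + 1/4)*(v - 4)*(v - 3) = v^4/4 - 3*v^3/2 + 5*v^2/4 + 3*v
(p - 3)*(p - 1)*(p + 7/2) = p^3 - p^2/2 - 11*p + 21/2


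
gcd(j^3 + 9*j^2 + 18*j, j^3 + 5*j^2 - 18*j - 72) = j^2 + 9*j + 18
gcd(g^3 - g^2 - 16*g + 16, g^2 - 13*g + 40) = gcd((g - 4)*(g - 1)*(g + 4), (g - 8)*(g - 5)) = 1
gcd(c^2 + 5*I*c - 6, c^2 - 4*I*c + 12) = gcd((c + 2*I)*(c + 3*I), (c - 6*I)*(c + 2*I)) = c + 2*I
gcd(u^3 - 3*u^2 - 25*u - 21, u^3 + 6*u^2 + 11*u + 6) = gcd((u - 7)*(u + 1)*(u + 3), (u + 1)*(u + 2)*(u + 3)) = u^2 + 4*u + 3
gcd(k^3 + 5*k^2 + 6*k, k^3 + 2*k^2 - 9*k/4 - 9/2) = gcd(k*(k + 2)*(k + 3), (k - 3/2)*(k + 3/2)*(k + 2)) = k + 2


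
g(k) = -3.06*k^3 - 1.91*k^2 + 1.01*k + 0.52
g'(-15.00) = -2007.19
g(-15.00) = 9883.12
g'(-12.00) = -1275.07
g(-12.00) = 5001.04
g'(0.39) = -1.88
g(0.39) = 0.44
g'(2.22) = -52.71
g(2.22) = -40.13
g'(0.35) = -1.45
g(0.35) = 0.51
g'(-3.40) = -92.12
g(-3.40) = 95.28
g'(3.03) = -94.85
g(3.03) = -99.08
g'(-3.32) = -87.49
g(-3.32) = 88.09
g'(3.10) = -99.05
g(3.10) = -105.86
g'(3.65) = -135.23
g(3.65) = -170.04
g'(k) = -9.18*k^2 - 3.82*k + 1.01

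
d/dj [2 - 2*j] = -2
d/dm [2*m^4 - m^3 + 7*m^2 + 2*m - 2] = 8*m^3 - 3*m^2 + 14*m + 2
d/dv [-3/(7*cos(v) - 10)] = -21*sin(v)/(7*cos(v) - 10)^2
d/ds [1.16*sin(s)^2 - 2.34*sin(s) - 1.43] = (2.32*sin(s) - 2.34)*cos(s)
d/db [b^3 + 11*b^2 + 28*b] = 3*b^2 + 22*b + 28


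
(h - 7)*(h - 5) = h^2 - 12*h + 35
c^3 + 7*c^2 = c^2*(c + 7)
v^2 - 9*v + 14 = (v - 7)*(v - 2)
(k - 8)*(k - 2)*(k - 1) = k^3 - 11*k^2 + 26*k - 16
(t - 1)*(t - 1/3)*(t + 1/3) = t^3 - t^2 - t/9 + 1/9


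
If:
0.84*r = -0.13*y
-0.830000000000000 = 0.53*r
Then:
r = -1.57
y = 10.12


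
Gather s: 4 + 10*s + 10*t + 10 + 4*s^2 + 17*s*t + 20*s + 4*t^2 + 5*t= 4*s^2 + s*(17*t + 30) + 4*t^2 + 15*t + 14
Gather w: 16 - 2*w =16 - 2*w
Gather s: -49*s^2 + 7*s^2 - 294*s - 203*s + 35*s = -42*s^2 - 462*s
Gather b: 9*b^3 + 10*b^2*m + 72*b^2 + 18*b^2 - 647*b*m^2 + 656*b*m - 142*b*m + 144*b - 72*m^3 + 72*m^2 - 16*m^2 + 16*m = 9*b^3 + b^2*(10*m + 90) + b*(-647*m^2 + 514*m + 144) - 72*m^3 + 56*m^2 + 16*m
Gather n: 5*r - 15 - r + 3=4*r - 12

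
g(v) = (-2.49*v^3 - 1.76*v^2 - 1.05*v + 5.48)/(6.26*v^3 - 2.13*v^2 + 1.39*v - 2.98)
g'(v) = (-18.78*v^2 + 4.26*v - 1.39)*(-2.49*v^3 - 1.76*v^2 - 1.05*v + 5.48)/(6.26*v^3 - 2.13*v^2 + 1.39*v - 2.98)^2 + (-7.47*v^2 - 3.52*v - 1.05)/(6.26*v^3 - 2.13*v^2 + 1.39*v - 2.98) = (7.105427357601e-15*v^5 + 16.3213*v^4 + 6.2238*v^3 - 85.3367*v^2 + 33.8344*v - 4.4882)/(39.1876*v^6 - 26.6676*v^5 + 21.9397*v^4 - 43.231*v^3 + 14.6269*v^2 - 8.2844*v + 8.8804)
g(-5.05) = -0.33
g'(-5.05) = 0.01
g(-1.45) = -0.38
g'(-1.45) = -0.22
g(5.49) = -0.48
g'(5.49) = 0.01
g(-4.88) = -0.33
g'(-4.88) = 0.01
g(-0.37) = -1.40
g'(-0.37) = -1.70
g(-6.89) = -0.34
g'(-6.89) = 0.01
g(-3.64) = -0.31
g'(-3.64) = 0.01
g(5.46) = -0.48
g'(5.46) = 0.01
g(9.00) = -0.45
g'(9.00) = 0.01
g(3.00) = -0.53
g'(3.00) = 0.04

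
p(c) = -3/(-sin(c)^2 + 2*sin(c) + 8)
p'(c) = -3*(2*sin(c)*cos(c) - 2*cos(c))/(-sin(c)^2 + 2*sin(c) + 8)^2 = 6*(1 - sin(c))*cos(c)/((sin(c) - 4)^2*(sin(c) + 2)^2)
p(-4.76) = -0.33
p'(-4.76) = 0.00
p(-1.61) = -0.60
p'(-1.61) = -0.02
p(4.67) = -0.60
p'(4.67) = -0.02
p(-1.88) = -0.58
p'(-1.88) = -0.13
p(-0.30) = -0.41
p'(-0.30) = 0.14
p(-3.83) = -0.34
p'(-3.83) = -0.02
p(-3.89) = -0.34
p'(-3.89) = -0.02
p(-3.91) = -0.34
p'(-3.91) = -0.02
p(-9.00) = -0.43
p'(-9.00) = -0.16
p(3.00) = -0.36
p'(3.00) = -0.07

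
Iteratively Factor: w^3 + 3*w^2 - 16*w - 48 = (w + 4)*(w^2 - w - 12) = (w + 3)*(w + 4)*(w - 4)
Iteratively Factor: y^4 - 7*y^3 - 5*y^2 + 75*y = (y - 5)*(y^3 - 2*y^2 - 15*y) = (y - 5)^2*(y^2 + 3*y) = (y - 5)^2*(y + 3)*(y)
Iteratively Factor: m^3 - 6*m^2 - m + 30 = (m - 3)*(m^2 - 3*m - 10) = (m - 3)*(m + 2)*(m - 5)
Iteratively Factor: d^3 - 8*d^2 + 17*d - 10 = (d - 1)*(d^2 - 7*d + 10) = (d - 5)*(d - 1)*(d - 2)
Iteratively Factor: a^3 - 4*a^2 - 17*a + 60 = (a - 5)*(a^2 + a - 12) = (a - 5)*(a + 4)*(a - 3)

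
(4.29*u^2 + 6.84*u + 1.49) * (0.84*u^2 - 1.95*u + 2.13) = 3.6036*u^4 - 2.6199*u^3 - 2.9487*u^2 + 11.6637*u + 3.1737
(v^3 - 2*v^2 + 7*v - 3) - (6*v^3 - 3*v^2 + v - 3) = -5*v^3 + v^2 + 6*v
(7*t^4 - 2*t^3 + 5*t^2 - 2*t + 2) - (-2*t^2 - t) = 7*t^4 - 2*t^3 + 7*t^2 - t + 2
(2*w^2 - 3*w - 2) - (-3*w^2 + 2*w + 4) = 5*w^2 - 5*w - 6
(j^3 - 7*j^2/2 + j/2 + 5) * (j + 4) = j^4 + j^3/2 - 27*j^2/2 + 7*j + 20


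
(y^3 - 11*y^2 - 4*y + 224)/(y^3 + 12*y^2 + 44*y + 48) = (y^2 - 15*y + 56)/(y^2 + 8*y + 12)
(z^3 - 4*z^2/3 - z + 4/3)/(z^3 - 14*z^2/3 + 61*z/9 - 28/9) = 3*(z + 1)/(3*z - 7)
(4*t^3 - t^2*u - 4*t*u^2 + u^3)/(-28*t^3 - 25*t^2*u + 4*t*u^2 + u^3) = (-t + u)/(7*t + u)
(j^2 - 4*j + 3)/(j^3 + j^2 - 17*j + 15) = 1/(j + 5)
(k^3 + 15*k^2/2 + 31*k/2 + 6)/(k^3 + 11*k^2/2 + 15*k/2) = (2*k^2 + 9*k + 4)/(k*(2*k + 5))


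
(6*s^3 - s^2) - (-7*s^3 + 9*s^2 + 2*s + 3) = 13*s^3 - 10*s^2 - 2*s - 3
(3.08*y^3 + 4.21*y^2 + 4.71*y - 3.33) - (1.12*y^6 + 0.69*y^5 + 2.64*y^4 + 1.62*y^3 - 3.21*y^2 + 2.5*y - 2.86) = -1.12*y^6 - 0.69*y^5 - 2.64*y^4 + 1.46*y^3 + 7.42*y^2 + 2.21*y - 0.47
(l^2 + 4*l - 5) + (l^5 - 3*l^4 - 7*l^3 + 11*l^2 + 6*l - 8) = l^5 - 3*l^4 - 7*l^3 + 12*l^2 + 10*l - 13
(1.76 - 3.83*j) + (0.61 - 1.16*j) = 2.37 - 4.99*j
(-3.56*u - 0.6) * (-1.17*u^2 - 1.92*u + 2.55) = 4.1652*u^3 + 7.5372*u^2 - 7.926*u - 1.53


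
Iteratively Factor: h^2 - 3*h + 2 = (h - 2)*(h - 1)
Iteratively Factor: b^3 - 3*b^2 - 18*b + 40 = (b - 2)*(b^2 - b - 20) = (b - 2)*(b + 4)*(b - 5)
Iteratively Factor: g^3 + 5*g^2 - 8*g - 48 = (g + 4)*(g^2 + g - 12) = (g + 4)^2*(g - 3)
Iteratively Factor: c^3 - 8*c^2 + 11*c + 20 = (c + 1)*(c^2 - 9*c + 20) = (c - 4)*(c + 1)*(c - 5)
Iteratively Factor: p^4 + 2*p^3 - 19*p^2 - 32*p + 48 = (p - 1)*(p^3 + 3*p^2 - 16*p - 48) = (p - 4)*(p - 1)*(p^2 + 7*p + 12) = (p - 4)*(p - 1)*(p + 4)*(p + 3)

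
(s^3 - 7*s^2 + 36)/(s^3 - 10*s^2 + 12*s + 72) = (s - 3)/(s - 6)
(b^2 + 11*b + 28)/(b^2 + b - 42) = (b + 4)/(b - 6)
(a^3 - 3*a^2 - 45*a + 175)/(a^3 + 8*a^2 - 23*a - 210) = (a - 5)/(a + 6)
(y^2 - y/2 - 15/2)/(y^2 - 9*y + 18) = (y + 5/2)/(y - 6)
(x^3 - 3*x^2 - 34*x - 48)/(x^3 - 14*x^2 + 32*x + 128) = (x + 3)/(x - 8)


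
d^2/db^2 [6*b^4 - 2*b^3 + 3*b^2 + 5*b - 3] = 72*b^2 - 12*b + 6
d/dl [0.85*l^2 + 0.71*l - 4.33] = 1.7*l + 0.71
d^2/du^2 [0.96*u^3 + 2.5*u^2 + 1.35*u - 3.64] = 5.76*u + 5.0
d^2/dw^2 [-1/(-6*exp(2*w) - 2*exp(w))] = (-(3*exp(w) + 1)*(12*exp(w) + 1)/2 + (6*exp(w) + 1)^2)*exp(-w)/(3*exp(w) + 1)^3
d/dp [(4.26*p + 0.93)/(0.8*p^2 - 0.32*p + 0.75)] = (-3.408*p^2 - 1.488*p + 3.4926)/(0.64*p^4 - 0.512*p^3 + 1.3024*p^2 - 0.48*p + 0.5625)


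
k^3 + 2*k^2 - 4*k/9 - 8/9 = (k - 2/3)*(k + 2/3)*(k + 2)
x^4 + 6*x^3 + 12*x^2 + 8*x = x*(x + 2)^3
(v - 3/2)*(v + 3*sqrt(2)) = v^2 - 3*v/2 + 3*sqrt(2)*v - 9*sqrt(2)/2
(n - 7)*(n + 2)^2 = n^3 - 3*n^2 - 24*n - 28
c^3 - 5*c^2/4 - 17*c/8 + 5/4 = (c - 2)*(c - 1/2)*(c + 5/4)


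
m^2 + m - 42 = (m - 6)*(m + 7)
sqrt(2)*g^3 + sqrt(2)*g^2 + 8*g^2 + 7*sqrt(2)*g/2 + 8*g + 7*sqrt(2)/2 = (g + 1)*(g + 7*sqrt(2)/2)*(sqrt(2)*g + 1)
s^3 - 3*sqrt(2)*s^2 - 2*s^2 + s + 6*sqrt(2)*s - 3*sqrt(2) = (s - 1)^2*(s - 3*sqrt(2))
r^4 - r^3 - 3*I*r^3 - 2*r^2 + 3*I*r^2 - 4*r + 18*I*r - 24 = (r - 3)*(r + 2)*(r - 4*I)*(r + I)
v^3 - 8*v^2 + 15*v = v*(v - 5)*(v - 3)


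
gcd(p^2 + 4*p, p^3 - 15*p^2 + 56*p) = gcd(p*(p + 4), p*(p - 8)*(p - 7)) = p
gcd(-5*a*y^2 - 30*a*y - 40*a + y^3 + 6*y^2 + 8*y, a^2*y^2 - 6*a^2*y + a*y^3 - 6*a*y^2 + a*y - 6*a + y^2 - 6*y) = 1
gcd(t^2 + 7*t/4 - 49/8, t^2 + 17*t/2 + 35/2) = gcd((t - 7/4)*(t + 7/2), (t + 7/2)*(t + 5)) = t + 7/2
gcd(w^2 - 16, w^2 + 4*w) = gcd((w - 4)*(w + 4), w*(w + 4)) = w + 4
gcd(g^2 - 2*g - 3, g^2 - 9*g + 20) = 1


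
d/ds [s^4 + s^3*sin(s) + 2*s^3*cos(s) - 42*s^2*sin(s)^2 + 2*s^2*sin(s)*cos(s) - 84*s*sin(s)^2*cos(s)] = -2*s^3*sin(s) + s^3*cos(s) + 4*s^3 + 3*s^2*sin(s) - 42*s^2*sin(2*s) + 6*s^2*cos(s) + 2*s^2*cos(2*s) + 21*s*sin(s) + 2*s*sin(2*s) - 63*s*sin(3*s) + 42*s*cos(2*s) - 42*s - 21*cos(s) + 21*cos(3*s)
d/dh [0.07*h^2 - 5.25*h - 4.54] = 0.14*h - 5.25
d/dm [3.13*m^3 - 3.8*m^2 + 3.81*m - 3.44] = 9.39*m^2 - 7.6*m + 3.81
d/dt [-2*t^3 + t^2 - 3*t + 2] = -6*t^2 + 2*t - 3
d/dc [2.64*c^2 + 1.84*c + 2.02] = 5.28*c + 1.84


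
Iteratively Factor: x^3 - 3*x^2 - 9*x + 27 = (x - 3)*(x^2 - 9) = (x - 3)^2*(x + 3)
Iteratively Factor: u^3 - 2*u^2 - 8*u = (u - 4)*(u^2 + 2*u) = (u - 4)*(u + 2)*(u)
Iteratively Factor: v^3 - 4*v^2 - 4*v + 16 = (v - 4)*(v^2 - 4) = (v - 4)*(v + 2)*(v - 2)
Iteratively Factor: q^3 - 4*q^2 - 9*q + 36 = (q - 3)*(q^2 - q - 12) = (q - 3)*(q + 3)*(q - 4)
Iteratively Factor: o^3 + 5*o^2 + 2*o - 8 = (o - 1)*(o^2 + 6*o + 8) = (o - 1)*(o + 2)*(o + 4)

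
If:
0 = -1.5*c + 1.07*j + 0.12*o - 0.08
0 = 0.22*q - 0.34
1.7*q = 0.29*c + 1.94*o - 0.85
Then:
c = 11.9905956112853 - 6.68965517241379*o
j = 16.884012539185 - 9.49017080244924*o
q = 1.55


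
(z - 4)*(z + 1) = z^2 - 3*z - 4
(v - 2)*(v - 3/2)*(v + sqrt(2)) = v^3 - 7*v^2/2 + sqrt(2)*v^2 - 7*sqrt(2)*v/2 + 3*v + 3*sqrt(2)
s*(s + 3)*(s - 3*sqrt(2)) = s^3 - 3*sqrt(2)*s^2 + 3*s^2 - 9*sqrt(2)*s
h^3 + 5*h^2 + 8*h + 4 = (h + 1)*(h + 2)^2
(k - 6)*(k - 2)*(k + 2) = k^3 - 6*k^2 - 4*k + 24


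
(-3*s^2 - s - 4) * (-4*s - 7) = 12*s^3 + 25*s^2 + 23*s + 28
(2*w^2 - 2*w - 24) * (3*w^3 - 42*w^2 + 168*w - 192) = 6*w^5 - 90*w^4 + 348*w^3 + 288*w^2 - 3648*w + 4608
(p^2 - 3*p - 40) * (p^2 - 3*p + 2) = p^4 - 6*p^3 - 29*p^2 + 114*p - 80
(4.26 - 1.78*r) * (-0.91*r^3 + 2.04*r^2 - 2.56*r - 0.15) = 1.6198*r^4 - 7.5078*r^3 + 13.2472*r^2 - 10.6386*r - 0.639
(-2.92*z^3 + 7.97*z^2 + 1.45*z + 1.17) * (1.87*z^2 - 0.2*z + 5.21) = -5.4604*z^5 + 15.4879*z^4 - 14.0957*z^3 + 43.4216*z^2 + 7.3205*z + 6.0957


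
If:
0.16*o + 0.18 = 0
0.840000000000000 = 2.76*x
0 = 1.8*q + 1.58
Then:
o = -1.12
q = -0.88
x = 0.30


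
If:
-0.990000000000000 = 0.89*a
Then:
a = -1.11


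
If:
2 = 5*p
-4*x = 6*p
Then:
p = 2/5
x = -3/5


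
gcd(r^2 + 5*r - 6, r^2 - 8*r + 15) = 1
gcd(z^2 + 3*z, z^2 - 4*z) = z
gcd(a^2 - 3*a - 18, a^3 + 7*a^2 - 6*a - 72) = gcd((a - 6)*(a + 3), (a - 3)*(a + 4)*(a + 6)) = 1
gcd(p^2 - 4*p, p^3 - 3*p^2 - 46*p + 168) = p - 4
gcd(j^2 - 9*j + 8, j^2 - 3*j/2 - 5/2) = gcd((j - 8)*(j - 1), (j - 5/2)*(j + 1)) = 1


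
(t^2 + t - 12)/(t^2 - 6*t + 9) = (t + 4)/(t - 3)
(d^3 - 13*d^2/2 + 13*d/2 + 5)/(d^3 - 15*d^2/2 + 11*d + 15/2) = (d - 2)/(d - 3)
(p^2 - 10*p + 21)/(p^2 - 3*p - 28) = (p - 3)/(p + 4)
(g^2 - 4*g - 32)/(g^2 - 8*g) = (g + 4)/g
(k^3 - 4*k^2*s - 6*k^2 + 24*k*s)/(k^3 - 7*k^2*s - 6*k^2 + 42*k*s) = (-k + 4*s)/(-k + 7*s)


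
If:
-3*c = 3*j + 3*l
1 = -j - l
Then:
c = 1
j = -l - 1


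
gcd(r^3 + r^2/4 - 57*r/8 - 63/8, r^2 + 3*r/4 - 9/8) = r + 3/2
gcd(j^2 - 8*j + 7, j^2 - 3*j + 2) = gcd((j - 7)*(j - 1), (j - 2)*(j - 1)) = j - 1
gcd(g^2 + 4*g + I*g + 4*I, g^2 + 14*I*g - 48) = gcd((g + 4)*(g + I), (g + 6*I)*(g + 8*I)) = 1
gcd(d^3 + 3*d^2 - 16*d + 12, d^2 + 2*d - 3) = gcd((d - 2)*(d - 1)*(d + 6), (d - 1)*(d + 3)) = d - 1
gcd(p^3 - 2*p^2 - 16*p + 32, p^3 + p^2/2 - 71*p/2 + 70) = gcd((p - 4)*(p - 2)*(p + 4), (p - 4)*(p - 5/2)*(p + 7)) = p - 4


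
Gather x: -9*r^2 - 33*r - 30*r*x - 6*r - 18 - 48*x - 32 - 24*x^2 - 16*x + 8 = -9*r^2 - 39*r - 24*x^2 + x*(-30*r - 64) - 42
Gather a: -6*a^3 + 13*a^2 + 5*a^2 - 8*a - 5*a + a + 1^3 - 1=-6*a^3 + 18*a^2 - 12*a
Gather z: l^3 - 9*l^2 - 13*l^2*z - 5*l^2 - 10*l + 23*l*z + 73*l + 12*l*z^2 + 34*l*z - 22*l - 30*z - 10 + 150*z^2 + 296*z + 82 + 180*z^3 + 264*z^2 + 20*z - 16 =l^3 - 14*l^2 + 41*l + 180*z^3 + z^2*(12*l + 414) + z*(-13*l^2 + 57*l + 286) + 56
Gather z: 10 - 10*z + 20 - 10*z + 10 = 40 - 20*z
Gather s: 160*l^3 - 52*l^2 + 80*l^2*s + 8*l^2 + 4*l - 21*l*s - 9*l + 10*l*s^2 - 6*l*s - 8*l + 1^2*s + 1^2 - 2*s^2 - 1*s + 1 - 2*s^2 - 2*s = 160*l^3 - 44*l^2 - 13*l + s^2*(10*l - 4) + s*(80*l^2 - 27*l - 2) + 2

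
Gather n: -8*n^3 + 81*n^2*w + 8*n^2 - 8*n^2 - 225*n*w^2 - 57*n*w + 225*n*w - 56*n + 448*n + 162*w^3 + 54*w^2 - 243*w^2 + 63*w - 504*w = -8*n^3 + 81*n^2*w + n*(-225*w^2 + 168*w + 392) + 162*w^3 - 189*w^2 - 441*w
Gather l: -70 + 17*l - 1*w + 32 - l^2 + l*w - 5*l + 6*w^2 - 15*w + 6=-l^2 + l*(w + 12) + 6*w^2 - 16*w - 32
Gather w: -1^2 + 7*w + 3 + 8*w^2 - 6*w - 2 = 8*w^2 + w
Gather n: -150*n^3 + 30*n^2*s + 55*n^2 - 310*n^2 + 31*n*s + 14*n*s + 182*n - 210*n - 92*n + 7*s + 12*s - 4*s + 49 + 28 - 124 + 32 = -150*n^3 + n^2*(30*s - 255) + n*(45*s - 120) + 15*s - 15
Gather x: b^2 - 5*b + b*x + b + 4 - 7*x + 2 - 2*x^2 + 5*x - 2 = b^2 - 4*b - 2*x^2 + x*(b - 2) + 4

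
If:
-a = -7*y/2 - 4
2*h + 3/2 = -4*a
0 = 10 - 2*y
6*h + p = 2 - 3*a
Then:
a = 43/2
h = -175/4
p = 200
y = 5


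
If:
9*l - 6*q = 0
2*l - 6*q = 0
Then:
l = 0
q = 0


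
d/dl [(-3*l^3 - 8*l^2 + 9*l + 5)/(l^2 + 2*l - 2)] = (-3*l^4 - 12*l^3 - 7*l^2 + 22*l - 28)/(l^4 + 4*l^3 - 8*l + 4)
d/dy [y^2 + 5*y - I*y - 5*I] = 2*y + 5 - I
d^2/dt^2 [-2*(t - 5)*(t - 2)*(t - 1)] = 32 - 12*t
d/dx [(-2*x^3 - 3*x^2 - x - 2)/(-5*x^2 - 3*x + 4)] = 2*(5*x^4 + 6*x^3 - 10*x^2 - 22*x - 5)/(25*x^4 + 30*x^3 - 31*x^2 - 24*x + 16)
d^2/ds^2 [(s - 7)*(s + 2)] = 2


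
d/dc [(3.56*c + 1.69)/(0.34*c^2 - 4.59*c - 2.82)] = (1.2104*c^2 - 16.3404*c - (0.68*c - 4.59)*(3.56*c + 1.69) - 10.0392)/(-0.34*c^2 + 4.59*c + 2.82)^2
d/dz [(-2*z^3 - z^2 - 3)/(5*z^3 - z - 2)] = (2*z*(3*z + 1)*(-5*z^3 + z + 2) + (15*z^2 - 1)*(2*z^3 + z^2 + 3))/(-5*z^3 + z + 2)^2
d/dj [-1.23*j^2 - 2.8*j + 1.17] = -2.46*j - 2.8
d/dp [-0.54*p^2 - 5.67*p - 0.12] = -1.08*p - 5.67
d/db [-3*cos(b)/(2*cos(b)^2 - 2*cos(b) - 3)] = 3*(2*sin(b)^2 - 5)*sin(b)/(2*cos(b) - cos(2*b) + 2)^2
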